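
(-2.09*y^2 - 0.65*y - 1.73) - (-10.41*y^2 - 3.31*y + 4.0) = 8.32*y^2 + 2.66*y - 5.73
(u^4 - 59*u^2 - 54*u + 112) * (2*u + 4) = 2*u^5 + 4*u^4 - 118*u^3 - 344*u^2 + 8*u + 448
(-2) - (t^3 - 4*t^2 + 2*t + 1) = -t^3 + 4*t^2 - 2*t - 3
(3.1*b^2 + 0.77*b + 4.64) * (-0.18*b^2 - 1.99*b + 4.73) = -0.558*b^4 - 6.3076*b^3 + 12.2955*b^2 - 5.5915*b + 21.9472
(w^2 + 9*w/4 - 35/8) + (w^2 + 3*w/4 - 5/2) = 2*w^2 + 3*w - 55/8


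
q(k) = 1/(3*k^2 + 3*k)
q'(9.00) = 0.00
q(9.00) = 0.00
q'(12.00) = 0.00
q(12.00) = 0.00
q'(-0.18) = -9.79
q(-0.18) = -2.26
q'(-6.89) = 0.00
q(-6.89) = 0.01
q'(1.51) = -0.09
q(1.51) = 0.09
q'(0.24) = -5.57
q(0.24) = 1.12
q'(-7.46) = 0.00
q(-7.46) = 0.01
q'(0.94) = -0.29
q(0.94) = 0.18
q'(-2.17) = 0.17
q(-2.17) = 0.13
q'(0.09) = -40.87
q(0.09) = 3.40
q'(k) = (-6*k - 3)/(3*k^2 + 3*k)^2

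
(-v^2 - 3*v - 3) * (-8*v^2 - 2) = 8*v^4 + 24*v^3 + 26*v^2 + 6*v + 6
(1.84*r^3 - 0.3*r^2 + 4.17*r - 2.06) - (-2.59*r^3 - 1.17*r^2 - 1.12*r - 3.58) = 4.43*r^3 + 0.87*r^2 + 5.29*r + 1.52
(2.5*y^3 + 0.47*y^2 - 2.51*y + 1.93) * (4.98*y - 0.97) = 12.45*y^4 - 0.0843999999999996*y^3 - 12.9557*y^2 + 12.0461*y - 1.8721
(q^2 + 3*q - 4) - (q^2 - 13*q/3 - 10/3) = 22*q/3 - 2/3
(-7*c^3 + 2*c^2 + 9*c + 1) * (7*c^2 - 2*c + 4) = -49*c^5 + 28*c^4 + 31*c^3 - 3*c^2 + 34*c + 4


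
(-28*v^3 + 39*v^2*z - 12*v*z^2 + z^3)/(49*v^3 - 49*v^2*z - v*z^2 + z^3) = (-4*v + z)/(7*v + z)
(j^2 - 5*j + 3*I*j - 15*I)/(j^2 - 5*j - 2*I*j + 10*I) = (j + 3*I)/(j - 2*I)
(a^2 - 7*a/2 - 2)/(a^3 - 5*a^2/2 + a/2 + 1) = (a - 4)/(a^2 - 3*a + 2)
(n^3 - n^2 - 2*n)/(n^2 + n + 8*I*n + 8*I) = n*(n - 2)/(n + 8*I)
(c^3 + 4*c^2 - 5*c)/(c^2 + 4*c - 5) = c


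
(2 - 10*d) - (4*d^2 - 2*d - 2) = -4*d^2 - 8*d + 4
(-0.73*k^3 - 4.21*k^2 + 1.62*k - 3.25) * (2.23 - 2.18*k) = 1.5914*k^4 + 7.5499*k^3 - 12.9199*k^2 + 10.6976*k - 7.2475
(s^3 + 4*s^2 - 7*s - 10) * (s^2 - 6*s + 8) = s^5 - 2*s^4 - 23*s^3 + 64*s^2 + 4*s - 80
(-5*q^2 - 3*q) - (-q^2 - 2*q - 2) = -4*q^2 - q + 2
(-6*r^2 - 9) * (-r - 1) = 6*r^3 + 6*r^2 + 9*r + 9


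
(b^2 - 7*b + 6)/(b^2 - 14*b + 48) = (b - 1)/(b - 8)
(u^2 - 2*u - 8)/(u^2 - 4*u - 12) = (u - 4)/(u - 6)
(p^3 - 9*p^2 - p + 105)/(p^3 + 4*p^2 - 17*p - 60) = (p^2 - 12*p + 35)/(p^2 + p - 20)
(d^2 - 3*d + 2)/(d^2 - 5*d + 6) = (d - 1)/(d - 3)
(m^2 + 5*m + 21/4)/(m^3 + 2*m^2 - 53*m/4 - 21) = (2*m + 7)/(2*m^2 + m - 28)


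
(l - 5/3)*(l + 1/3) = l^2 - 4*l/3 - 5/9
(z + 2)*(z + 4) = z^2 + 6*z + 8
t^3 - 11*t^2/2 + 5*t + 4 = (t - 4)*(t - 2)*(t + 1/2)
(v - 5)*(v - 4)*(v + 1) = v^3 - 8*v^2 + 11*v + 20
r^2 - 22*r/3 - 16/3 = (r - 8)*(r + 2/3)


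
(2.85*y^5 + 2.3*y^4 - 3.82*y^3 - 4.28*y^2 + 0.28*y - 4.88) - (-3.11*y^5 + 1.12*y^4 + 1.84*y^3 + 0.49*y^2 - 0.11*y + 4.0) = 5.96*y^5 + 1.18*y^4 - 5.66*y^3 - 4.77*y^2 + 0.39*y - 8.88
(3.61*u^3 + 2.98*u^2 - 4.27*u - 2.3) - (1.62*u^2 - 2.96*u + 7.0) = 3.61*u^3 + 1.36*u^2 - 1.31*u - 9.3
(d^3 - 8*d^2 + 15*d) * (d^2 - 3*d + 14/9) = d^5 - 11*d^4 + 365*d^3/9 - 517*d^2/9 + 70*d/3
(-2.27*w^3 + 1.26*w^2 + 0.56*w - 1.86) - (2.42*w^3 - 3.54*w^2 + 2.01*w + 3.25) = -4.69*w^3 + 4.8*w^2 - 1.45*w - 5.11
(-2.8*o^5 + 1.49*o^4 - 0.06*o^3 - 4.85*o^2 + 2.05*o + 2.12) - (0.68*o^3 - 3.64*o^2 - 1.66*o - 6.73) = -2.8*o^5 + 1.49*o^4 - 0.74*o^3 - 1.21*o^2 + 3.71*o + 8.85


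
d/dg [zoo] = 0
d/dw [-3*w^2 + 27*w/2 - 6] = 27/2 - 6*w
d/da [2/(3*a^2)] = -4/(3*a^3)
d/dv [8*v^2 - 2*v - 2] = 16*v - 2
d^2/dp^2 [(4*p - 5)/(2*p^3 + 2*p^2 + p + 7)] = 2*((4*p - 5)*(6*p^2 + 4*p + 1)^2 - 2*(12*p^2 + 8*p + (3*p + 1)*(4*p - 5) + 2)*(2*p^3 + 2*p^2 + p + 7))/(2*p^3 + 2*p^2 + p + 7)^3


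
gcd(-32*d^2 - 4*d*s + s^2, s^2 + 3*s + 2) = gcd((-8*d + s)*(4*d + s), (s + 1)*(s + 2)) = 1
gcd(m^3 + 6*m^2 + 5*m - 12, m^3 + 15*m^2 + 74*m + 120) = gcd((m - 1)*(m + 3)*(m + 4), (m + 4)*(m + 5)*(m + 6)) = m + 4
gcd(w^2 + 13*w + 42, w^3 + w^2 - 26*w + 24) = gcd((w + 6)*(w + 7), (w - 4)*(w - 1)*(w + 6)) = w + 6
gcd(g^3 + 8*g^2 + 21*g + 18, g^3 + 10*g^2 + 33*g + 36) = g^2 + 6*g + 9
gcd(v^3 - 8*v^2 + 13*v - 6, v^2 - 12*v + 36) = v - 6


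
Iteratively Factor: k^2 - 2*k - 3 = (k + 1)*(k - 3)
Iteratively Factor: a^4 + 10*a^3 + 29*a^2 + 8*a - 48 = (a + 3)*(a^3 + 7*a^2 + 8*a - 16) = (a - 1)*(a + 3)*(a^2 + 8*a + 16) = (a - 1)*(a + 3)*(a + 4)*(a + 4)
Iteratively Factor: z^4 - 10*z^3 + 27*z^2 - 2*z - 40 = (z - 2)*(z^3 - 8*z^2 + 11*z + 20) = (z - 4)*(z - 2)*(z^2 - 4*z - 5) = (z - 5)*(z - 4)*(z - 2)*(z + 1)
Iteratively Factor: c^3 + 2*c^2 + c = (c + 1)*(c^2 + c) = c*(c + 1)*(c + 1)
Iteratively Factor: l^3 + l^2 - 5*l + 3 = (l + 3)*(l^2 - 2*l + 1) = (l - 1)*(l + 3)*(l - 1)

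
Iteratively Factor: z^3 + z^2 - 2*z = (z)*(z^2 + z - 2) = z*(z - 1)*(z + 2)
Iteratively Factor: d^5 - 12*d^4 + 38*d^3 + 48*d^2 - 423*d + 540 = (d - 3)*(d^4 - 9*d^3 + 11*d^2 + 81*d - 180) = (d - 4)*(d - 3)*(d^3 - 5*d^2 - 9*d + 45) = (d - 4)*(d - 3)*(d + 3)*(d^2 - 8*d + 15) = (d - 4)*(d - 3)^2*(d + 3)*(d - 5)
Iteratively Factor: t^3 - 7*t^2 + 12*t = (t)*(t^2 - 7*t + 12) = t*(t - 3)*(t - 4)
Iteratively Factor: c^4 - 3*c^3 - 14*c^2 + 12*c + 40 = (c + 2)*(c^3 - 5*c^2 - 4*c + 20) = (c - 2)*(c + 2)*(c^2 - 3*c - 10) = (c - 2)*(c + 2)^2*(c - 5)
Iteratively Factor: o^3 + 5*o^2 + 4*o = (o)*(o^2 + 5*o + 4) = o*(o + 1)*(o + 4)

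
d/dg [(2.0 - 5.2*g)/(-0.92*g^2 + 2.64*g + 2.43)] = (-4.784*g^2 + 3.68*g - 17.916)/(0.8464*g^4 - 4.8576*g^3 + 2.4984*g^2 + 12.8304*g + 5.9049)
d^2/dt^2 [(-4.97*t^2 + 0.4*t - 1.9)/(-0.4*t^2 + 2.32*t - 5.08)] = (8.88178419700125e-16*t^4 + 9.09632000000001*t^3 - 58.77024*t^2 - 5.70239999999995*t + 259.818656)/(0.064*t^6 - 1.1136*t^5 + 8.89728*t^4 - 40.772608*t^3 + 112.995456*t^2 - 179.612544*t + 131.096512)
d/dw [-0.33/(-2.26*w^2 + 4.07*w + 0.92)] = (1.3431 - 1.4916*w)/(-2.26*w^2 + 4.07*w + 0.92)^2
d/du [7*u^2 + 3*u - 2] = 14*u + 3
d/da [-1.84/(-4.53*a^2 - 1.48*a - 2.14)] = (-16.6704*a - 2.7232)/(4.53*a^2 + 1.48*a + 2.14)^2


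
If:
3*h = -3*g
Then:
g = -h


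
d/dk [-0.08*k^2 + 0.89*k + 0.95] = 0.89 - 0.16*k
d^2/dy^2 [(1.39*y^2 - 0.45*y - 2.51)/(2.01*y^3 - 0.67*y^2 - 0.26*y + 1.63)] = (11.231478*y^6 - 10.90827*y^5 - 113.693238*y^4 - 11.031952*y^3 + 27.910056*y^2 + 43.768956*y + 1.183068)/(8.120601*y^9 - 8.120601*y^8 - 0.444410999999999*y^7 + 21.556178*y^6 - 13.11324*y^5 - 3.051783*y^4 + 17.707207*y^3 - 5.009805*y^2 - 2.072382*y + 4.330747)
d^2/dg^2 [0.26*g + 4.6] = 0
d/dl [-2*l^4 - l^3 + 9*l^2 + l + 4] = -8*l^3 - 3*l^2 + 18*l + 1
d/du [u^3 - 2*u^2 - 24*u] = 3*u^2 - 4*u - 24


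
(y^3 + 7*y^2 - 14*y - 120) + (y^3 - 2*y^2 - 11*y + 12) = 2*y^3 + 5*y^2 - 25*y - 108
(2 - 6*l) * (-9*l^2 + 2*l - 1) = 54*l^3 - 30*l^2 + 10*l - 2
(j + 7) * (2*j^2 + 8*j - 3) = 2*j^3 + 22*j^2 + 53*j - 21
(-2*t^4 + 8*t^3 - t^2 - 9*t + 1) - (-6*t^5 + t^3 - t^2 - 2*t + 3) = 6*t^5 - 2*t^4 + 7*t^3 - 7*t - 2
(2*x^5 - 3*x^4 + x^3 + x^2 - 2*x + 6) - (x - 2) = 2*x^5 - 3*x^4 + x^3 + x^2 - 3*x + 8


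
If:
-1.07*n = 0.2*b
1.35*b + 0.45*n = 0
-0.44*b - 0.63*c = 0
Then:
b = 0.00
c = 0.00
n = 0.00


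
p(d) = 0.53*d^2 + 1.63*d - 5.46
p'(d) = 1.06*d + 1.63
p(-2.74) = -5.95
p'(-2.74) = -1.27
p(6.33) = 26.09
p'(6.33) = 8.34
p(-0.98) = -6.55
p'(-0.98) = 0.59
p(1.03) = -3.22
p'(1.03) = 2.72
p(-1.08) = -6.60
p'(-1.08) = 0.49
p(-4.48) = -2.13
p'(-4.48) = -3.12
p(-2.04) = -6.58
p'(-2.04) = -0.53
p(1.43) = -2.05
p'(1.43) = 3.15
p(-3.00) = -5.58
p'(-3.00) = -1.55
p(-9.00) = 22.80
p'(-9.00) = -7.91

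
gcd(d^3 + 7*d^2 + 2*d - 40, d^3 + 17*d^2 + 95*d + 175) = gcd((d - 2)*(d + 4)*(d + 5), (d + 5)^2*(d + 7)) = d + 5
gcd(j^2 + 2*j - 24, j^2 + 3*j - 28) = j - 4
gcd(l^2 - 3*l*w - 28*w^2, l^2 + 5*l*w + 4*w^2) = l + 4*w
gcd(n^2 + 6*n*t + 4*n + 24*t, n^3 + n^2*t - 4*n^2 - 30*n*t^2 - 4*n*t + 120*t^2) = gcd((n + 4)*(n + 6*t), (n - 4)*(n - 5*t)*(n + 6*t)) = n + 6*t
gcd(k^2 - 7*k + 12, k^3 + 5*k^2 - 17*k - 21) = k - 3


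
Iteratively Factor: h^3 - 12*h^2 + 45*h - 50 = (h - 2)*(h^2 - 10*h + 25) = (h - 5)*(h - 2)*(h - 5)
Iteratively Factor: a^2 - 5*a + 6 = (a - 3)*(a - 2)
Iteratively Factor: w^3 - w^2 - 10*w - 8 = (w + 2)*(w^2 - 3*w - 4) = (w - 4)*(w + 2)*(w + 1)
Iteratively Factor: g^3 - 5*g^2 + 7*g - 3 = (g - 1)*(g^2 - 4*g + 3) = (g - 1)^2*(g - 3)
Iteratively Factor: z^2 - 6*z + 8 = (z - 4)*(z - 2)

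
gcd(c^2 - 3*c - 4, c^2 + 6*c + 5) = c + 1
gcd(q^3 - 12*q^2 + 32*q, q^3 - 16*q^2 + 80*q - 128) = q^2 - 12*q + 32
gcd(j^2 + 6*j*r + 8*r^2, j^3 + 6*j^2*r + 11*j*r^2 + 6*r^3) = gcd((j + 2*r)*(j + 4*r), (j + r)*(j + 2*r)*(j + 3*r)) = j + 2*r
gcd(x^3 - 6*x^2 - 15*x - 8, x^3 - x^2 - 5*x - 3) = x^2 + 2*x + 1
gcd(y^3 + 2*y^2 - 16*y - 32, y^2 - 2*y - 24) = y + 4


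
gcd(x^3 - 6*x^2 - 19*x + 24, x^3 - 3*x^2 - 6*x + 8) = x - 1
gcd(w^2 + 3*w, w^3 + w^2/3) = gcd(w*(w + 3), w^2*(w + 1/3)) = w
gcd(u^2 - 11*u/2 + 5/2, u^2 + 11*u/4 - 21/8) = 1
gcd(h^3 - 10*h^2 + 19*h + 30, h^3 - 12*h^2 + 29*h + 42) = h^2 - 5*h - 6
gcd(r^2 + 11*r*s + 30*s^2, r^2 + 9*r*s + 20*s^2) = r + 5*s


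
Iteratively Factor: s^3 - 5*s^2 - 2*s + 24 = (s - 3)*(s^2 - 2*s - 8) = (s - 3)*(s + 2)*(s - 4)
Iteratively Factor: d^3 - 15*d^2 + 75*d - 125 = (d - 5)*(d^2 - 10*d + 25) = (d - 5)^2*(d - 5)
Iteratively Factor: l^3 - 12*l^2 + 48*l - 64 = (l - 4)*(l^2 - 8*l + 16) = (l - 4)^2*(l - 4)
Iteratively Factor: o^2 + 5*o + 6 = (o + 3)*(o + 2)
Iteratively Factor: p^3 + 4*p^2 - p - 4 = (p - 1)*(p^2 + 5*p + 4) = (p - 1)*(p + 1)*(p + 4)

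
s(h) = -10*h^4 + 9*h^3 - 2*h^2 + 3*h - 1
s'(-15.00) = 141138.00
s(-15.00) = -537121.00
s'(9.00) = -27006.00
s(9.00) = -59185.00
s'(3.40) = -1270.64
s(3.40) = -996.52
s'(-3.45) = 1980.71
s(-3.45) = -1821.42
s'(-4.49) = 4186.04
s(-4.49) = -4933.76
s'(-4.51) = 4239.58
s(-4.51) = -5018.01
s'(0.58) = 1.96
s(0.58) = 0.69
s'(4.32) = -2735.26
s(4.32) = -2782.62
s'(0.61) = 1.53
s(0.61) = 0.74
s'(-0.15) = 4.34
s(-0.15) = -1.53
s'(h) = -40*h^3 + 27*h^2 - 4*h + 3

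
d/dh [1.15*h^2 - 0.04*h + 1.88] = 2.3*h - 0.04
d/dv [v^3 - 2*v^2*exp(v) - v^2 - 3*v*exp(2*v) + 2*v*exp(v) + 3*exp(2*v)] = -2*v^2*exp(v) + 3*v^2 - 6*v*exp(2*v) - 2*v*exp(v) - 2*v + 3*exp(2*v) + 2*exp(v)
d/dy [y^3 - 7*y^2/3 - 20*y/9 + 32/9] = 3*y^2 - 14*y/3 - 20/9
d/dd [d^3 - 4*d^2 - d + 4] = 3*d^2 - 8*d - 1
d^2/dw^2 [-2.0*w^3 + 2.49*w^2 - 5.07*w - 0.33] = 4.98 - 12.0*w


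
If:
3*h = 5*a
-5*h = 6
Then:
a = -18/25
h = -6/5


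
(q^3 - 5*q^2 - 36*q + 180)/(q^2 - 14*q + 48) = (q^2 + q - 30)/(q - 8)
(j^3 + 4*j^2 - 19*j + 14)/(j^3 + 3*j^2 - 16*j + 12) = (j + 7)/(j + 6)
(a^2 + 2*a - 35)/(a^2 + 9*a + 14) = (a - 5)/(a + 2)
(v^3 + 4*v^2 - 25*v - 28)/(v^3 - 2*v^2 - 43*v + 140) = (v + 1)/(v - 5)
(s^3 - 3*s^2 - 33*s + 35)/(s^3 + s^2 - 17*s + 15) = (s - 7)/(s - 3)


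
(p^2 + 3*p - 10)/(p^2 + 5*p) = (p - 2)/p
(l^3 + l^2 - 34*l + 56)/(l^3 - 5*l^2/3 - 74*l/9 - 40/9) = 9*(l^2 + 5*l - 14)/(9*l^2 + 21*l + 10)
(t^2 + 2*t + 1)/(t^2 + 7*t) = (t^2 + 2*t + 1)/(t*(t + 7))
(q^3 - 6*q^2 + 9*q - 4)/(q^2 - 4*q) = q - 2 + 1/q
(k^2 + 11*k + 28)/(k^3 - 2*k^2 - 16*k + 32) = (k + 7)/(k^2 - 6*k + 8)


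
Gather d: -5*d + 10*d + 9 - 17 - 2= 5*d - 10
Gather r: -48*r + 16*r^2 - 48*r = 16*r^2 - 96*r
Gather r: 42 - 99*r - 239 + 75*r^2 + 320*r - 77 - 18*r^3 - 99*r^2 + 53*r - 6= -18*r^3 - 24*r^2 + 274*r - 280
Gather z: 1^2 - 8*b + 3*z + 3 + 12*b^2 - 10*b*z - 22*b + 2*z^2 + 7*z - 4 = 12*b^2 - 30*b + 2*z^2 + z*(10 - 10*b)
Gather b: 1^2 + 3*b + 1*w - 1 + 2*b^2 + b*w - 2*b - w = 2*b^2 + b*(w + 1)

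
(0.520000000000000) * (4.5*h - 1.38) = 2.34*h - 0.7176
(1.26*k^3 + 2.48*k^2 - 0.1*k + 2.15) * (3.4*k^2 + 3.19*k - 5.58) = 4.284*k^5 + 12.4514*k^4 + 0.5404*k^3 - 6.8474*k^2 + 7.4165*k - 11.997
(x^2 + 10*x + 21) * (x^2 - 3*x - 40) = x^4 + 7*x^3 - 49*x^2 - 463*x - 840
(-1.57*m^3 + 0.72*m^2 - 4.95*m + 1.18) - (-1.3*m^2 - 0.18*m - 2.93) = -1.57*m^3 + 2.02*m^2 - 4.77*m + 4.11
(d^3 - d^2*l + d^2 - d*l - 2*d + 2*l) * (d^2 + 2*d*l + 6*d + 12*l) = d^5 + d^4*l + 7*d^4 - 2*d^3*l^2 + 7*d^3*l + 4*d^3 - 14*d^2*l^2 + 4*d^2*l - 12*d^2 - 8*d*l^2 - 12*d*l + 24*l^2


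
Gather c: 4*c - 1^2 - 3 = 4*c - 4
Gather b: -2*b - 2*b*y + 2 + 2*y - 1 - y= b*(-2*y - 2) + y + 1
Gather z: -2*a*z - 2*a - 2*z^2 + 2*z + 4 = -2*a - 2*z^2 + z*(2 - 2*a) + 4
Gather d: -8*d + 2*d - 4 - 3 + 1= -6*d - 6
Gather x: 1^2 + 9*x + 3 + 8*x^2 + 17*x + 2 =8*x^2 + 26*x + 6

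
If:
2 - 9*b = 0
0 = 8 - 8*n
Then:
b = 2/9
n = 1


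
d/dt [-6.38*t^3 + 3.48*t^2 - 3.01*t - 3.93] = -19.14*t^2 + 6.96*t - 3.01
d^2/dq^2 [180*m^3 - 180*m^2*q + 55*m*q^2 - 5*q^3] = 110*m - 30*q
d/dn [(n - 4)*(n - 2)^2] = (n - 2)*(3*n - 10)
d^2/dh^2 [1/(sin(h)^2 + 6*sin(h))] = 2*(-2*sin(h) - 9 - 15/sin(h) + 18/sin(h)^2 + 36/sin(h)^3)/(sin(h) + 6)^3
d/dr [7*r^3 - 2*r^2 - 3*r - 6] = 21*r^2 - 4*r - 3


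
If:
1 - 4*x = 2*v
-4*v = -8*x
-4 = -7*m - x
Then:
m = 31/56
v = 1/4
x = 1/8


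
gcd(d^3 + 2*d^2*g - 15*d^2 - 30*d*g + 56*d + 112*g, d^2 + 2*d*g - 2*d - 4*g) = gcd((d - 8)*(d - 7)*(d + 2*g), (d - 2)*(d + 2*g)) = d + 2*g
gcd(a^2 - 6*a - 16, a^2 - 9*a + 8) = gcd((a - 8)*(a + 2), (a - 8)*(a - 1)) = a - 8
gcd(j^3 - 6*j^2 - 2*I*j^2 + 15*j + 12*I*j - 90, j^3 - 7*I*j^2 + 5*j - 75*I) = j^2 - 2*I*j + 15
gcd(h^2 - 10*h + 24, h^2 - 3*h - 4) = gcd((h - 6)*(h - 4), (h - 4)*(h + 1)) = h - 4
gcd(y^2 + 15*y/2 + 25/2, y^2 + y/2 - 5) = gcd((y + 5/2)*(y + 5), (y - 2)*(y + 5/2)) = y + 5/2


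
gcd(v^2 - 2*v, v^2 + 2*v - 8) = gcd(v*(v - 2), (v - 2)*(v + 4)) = v - 2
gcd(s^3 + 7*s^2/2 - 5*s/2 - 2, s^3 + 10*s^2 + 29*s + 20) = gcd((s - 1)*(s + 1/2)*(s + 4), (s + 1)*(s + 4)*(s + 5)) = s + 4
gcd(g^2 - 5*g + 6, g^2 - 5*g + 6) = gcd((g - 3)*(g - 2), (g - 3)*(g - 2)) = g^2 - 5*g + 6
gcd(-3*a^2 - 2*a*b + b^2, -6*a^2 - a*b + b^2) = 3*a - b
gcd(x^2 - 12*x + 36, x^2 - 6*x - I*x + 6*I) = x - 6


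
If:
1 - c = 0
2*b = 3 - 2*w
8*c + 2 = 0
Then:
No Solution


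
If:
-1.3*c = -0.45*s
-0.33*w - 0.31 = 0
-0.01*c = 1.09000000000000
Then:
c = -109.00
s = -314.89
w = -0.94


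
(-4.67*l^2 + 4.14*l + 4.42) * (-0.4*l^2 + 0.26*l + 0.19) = 1.868*l^4 - 2.8702*l^3 - 1.5789*l^2 + 1.9358*l + 0.8398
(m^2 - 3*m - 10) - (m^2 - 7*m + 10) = 4*m - 20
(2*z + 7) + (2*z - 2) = 4*z + 5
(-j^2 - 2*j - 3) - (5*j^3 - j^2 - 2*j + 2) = -5*j^3 - 5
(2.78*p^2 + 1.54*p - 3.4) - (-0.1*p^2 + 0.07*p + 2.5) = 2.88*p^2 + 1.47*p - 5.9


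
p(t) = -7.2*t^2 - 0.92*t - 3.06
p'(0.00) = -0.92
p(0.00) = -3.06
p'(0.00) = -0.92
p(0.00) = -3.06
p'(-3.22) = 45.45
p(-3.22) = -74.75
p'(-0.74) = 9.74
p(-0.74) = -6.32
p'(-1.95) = 27.16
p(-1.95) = -28.64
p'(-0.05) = -0.20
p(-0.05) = -3.03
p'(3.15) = -46.28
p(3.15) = -77.40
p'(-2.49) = 34.94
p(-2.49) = -45.41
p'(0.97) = -14.89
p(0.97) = -10.73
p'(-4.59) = 65.18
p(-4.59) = -150.53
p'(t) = -14.4*t - 0.92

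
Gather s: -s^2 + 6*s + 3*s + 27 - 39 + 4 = -s^2 + 9*s - 8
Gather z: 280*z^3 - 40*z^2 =280*z^3 - 40*z^2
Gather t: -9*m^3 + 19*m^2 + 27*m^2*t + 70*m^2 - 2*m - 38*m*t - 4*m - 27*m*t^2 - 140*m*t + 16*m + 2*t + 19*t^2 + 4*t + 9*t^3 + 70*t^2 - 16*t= -9*m^3 + 89*m^2 + 10*m + 9*t^3 + t^2*(89 - 27*m) + t*(27*m^2 - 178*m - 10)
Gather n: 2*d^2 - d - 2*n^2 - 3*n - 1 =2*d^2 - d - 2*n^2 - 3*n - 1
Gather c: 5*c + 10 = 5*c + 10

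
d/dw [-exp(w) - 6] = -exp(w)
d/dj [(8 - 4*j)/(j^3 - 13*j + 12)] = 4*(-j^3 + 13*j + (j - 2)*(3*j^2 - 13) - 12)/(j^3 - 13*j + 12)^2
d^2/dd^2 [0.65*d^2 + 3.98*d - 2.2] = 1.30000000000000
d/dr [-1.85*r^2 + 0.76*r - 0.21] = 0.76 - 3.7*r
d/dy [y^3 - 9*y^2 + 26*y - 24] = 3*y^2 - 18*y + 26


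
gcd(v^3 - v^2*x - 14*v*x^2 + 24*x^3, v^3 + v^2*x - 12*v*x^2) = -v^2 - v*x + 12*x^2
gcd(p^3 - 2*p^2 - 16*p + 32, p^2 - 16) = p^2 - 16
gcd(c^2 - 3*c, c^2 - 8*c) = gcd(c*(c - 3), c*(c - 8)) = c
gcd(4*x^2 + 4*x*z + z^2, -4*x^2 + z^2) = 2*x + z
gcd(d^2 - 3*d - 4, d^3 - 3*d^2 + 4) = d + 1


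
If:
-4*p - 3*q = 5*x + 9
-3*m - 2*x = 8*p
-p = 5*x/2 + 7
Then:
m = 6*x + 56/3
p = -5*x/2 - 7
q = 5*x/3 + 19/3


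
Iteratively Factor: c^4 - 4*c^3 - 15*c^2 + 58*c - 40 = (c + 4)*(c^3 - 8*c^2 + 17*c - 10) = (c - 2)*(c + 4)*(c^2 - 6*c + 5) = (c - 5)*(c - 2)*(c + 4)*(c - 1)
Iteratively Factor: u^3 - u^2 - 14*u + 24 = (u - 2)*(u^2 + u - 12) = (u - 3)*(u - 2)*(u + 4)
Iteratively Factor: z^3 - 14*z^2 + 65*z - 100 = (z - 4)*(z^2 - 10*z + 25) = (z - 5)*(z - 4)*(z - 5)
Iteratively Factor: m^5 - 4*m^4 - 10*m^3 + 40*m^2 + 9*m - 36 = (m + 3)*(m^4 - 7*m^3 + 11*m^2 + 7*m - 12) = (m + 1)*(m + 3)*(m^3 - 8*m^2 + 19*m - 12) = (m - 3)*(m + 1)*(m + 3)*(m^2 - 5*m + 4) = (m - 3)*(m - 1)*(m + 1)*(m + 3)*(m - 4)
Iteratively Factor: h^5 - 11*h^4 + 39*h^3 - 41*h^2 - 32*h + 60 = (h - 2)*(h^4 - 9*h^3 + 21*h^2 + h - 30) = (h - 3)*(h - 2)*(h^3 - 6*h^2 + 3*h + 10) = (h - 3)*(h - 2)*(h + 1)*(h^2 - 7*h + 10) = (h - 3)*(h - 2)^2*(h + 1)*(h - 5)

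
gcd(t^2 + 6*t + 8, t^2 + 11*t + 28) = t + 4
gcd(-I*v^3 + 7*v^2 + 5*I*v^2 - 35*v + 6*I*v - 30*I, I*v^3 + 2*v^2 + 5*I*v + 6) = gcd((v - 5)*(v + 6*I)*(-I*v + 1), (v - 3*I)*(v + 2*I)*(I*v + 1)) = 1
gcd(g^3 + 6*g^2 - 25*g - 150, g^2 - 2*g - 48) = g + 6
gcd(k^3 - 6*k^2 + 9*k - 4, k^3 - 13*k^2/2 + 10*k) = k - 4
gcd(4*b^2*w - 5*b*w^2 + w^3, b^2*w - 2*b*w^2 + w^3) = -b*w + w^2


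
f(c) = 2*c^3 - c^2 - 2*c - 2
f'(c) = 6*c^2 - 2*c - 2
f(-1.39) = -6.52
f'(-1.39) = 12.37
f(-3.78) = -116.75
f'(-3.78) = 91.29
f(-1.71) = -11.50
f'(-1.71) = 18.96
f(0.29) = -2.62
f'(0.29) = -2.08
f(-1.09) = -3.60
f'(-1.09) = 7.31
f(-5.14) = -289.73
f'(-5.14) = 166.80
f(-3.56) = -97.79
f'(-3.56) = 81.16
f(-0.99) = -2.94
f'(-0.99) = 5.86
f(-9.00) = -1523.00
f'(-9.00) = 502.00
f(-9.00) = -1523.00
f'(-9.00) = 502.00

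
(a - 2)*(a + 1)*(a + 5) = a^3 + 4*a^2 - 7*a - 10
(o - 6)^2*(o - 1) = o^3 - 13*o^2 + 48*o - 36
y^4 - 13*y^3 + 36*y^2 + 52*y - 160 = (y - 8)*(y - 5)*(y - 2)*(y + 2)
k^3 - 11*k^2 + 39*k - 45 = (k - 5)*(k - 3)^2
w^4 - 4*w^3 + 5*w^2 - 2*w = w*(w - 2)*(w - 1)^2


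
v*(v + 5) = v^2 + 5*v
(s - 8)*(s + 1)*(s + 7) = s^3 - 57*s - 56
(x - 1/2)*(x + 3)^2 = x^3 + 11*x^2/2 + 6*x - 9/2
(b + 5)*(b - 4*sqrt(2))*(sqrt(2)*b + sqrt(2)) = sqrt(2)*b^3 - 8*b^2 + 6*sqrt(2)*b^2 - 48*b + 5*sqrt(2)*b - 40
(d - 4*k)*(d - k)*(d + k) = d^3 - 4*d^2*k - d*k^2 + 4*k^3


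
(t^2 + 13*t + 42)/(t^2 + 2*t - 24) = (t + 7)/(t - 4)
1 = 1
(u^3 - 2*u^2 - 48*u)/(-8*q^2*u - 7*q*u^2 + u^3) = (-u^2 + 2*u + 48)/(8*q^2 + 7*q*u - u^2)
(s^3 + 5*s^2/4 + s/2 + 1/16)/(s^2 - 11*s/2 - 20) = (16*s^3 + 20*s^2 + 8*s + 1)/(8*(2*s^2 - 11*s - 40))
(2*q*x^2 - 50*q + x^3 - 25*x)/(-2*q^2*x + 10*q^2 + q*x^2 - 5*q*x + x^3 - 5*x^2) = (x + 5)/(-q + x)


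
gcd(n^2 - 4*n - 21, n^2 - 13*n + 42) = n - 7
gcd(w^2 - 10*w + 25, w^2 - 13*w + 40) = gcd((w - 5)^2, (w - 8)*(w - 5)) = w - 5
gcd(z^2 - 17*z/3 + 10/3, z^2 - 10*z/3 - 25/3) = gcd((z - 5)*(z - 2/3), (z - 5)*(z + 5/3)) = z - 5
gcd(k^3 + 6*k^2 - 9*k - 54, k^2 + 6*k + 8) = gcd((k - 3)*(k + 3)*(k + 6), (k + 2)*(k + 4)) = 1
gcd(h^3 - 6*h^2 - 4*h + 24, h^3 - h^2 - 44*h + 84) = h^2 - 8*h + 12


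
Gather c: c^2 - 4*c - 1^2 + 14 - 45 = c^2 - 4*c - 32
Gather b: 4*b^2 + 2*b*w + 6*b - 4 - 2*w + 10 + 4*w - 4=4*b^2 + b*(2*w + 6) + 2*w + 2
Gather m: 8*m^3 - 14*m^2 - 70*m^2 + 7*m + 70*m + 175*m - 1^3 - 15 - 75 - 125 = 8*m^3 - 84*m^2 + 252*m - 216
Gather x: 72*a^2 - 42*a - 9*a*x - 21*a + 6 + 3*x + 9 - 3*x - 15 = 72*a^2 - 9*a*x - 63*a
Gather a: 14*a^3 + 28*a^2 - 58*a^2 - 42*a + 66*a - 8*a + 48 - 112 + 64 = 14*a^3 - 30*a^2 + 16*a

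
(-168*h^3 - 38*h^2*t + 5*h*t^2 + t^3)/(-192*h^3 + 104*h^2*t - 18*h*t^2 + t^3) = (28*h^2 + 11*h*t + t^2)/(32*h^2 - 12*h*t + t^2)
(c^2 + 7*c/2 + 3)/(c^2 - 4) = (c + 3/2)/(c - 2)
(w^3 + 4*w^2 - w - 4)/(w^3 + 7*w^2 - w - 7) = (w + 4)/(w + 7)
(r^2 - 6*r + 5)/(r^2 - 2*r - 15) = (r - 1)/(r + 3)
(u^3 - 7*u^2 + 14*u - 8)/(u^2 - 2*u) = u - 5 + 4/u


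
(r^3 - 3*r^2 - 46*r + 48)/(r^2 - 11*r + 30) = (r^3 - 3*r^2 - 46*r + 48)/(r^2 - 11*r + 30)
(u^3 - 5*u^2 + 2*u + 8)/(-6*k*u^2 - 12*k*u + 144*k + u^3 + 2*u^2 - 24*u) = (u^2 - u - 2)/(-6*k*u - 36*k + u^2 + 6*u)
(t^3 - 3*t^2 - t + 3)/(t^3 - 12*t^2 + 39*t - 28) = (t^2 - 2*t - 3)/(t^2 - 11*t + 28)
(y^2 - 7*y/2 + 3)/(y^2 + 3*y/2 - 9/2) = (y - 2)/(y + 3)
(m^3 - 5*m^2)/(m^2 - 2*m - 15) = m^2/(m + 3)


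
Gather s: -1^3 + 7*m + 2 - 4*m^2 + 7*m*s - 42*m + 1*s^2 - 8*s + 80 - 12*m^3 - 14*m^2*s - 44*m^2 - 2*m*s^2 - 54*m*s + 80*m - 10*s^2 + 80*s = -12*m^3 - 48*m^2 + 45*m + s^2*(-2*m - 9) + s*(-14*m^2 - 47*m + 72) + 81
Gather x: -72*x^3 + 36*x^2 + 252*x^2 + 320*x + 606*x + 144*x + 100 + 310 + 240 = -72*x^3 + 288*x^2 + 1070*x + 650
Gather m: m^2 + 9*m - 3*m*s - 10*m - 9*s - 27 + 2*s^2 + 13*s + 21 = m^2 + m*(-3*s - 1) + 2*s^2 + 4*s - 6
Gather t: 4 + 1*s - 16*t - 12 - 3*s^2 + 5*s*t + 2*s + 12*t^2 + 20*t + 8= -3*s^2 + 3*s + 12*t^2 + t*(5*s + 4)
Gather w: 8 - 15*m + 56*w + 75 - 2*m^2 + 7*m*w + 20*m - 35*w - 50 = -2*m^2 + 5*m + w*(7*m + 21) + 33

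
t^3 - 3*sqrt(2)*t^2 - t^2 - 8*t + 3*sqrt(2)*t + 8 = (t - 1)*(t - 4*sqrt(2))*(t + sqrt(2))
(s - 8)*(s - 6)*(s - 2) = s^3 - 16*s^2 + 76*s - 96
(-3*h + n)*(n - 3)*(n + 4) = -3*h*n^2 - 3*h*n + 36*h + n^3 + n^2 - 12*n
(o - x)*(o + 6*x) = o^2 + 5*o*x - 6*x^2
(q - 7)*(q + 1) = q^2 - 6*q - 7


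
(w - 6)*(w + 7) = w^2 + w - 42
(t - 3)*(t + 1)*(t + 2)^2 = t^4 + 2*t^3 - 7*t^2 - 20*t - 12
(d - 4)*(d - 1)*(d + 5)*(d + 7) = d^4 + 7*d^3 - 21*d^2 - 127*d + 140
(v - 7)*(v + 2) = v^2 - 5*v - 14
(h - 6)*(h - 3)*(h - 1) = h^3 - 10*h^2 + 27*h - 18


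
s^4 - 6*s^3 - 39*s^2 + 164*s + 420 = (s - 7)*(s - 6)*(s + 2)*(s + 5)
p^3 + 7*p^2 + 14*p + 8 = (p + 1)*(p + 2)*(p + 4)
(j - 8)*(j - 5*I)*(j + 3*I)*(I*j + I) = I*j^4 + 2*j^3 - 7*I*j^3 - 14*j^2 + 7*I*j^2 - 16*j - 105*I*j - 120*I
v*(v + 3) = v^2 + 3*v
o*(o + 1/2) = o^2 + o/2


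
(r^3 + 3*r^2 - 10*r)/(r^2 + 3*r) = (r^2 + 3*r - 10)/(r + 3)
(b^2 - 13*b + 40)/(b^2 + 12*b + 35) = (b^2 - 13*b + 40)/(b^2 + 12*b + 35)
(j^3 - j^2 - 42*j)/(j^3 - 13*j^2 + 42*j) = (j + 6)/(j - 6)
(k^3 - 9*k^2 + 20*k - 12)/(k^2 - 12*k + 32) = (k^3 - 9*k^2 + 20*k - 12)/(k^2 - 12*k + 32)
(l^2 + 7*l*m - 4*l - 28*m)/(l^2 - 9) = (l^2 + 7*l*m - 4*l - 28*m)/(l^2 - 9)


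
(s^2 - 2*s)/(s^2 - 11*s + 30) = s*(s - 2)/(s^2 - 11*s + 30)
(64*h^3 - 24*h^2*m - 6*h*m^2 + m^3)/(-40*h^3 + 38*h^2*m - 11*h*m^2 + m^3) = (-32*h^2 - 4*h*m + m^2)/(20*h^2 - 9*h*m + m^2)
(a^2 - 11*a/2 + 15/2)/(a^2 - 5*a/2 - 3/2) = (2*a - 5)/(2*a + 1)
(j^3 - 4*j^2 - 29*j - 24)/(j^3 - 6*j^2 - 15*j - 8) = (j + 3)/(j + 1)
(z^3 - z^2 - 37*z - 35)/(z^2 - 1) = (z^2 - 2*z - 35)/(z - 1)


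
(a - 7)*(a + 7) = a^2 - 49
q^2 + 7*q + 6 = (q + 1)*(q + 6)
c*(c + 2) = c^2 + 2*c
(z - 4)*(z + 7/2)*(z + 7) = z^3 + 13*z^2/2 - 35*z/2 - 98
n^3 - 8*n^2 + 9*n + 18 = (n - 6)*(n - 3)*(n + 1)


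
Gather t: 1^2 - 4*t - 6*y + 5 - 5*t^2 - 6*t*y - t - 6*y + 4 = -5*t^2 + t*(-6*y - 5) - 12*y + 10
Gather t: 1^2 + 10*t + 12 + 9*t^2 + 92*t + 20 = 9*t^2 + 102*t + 33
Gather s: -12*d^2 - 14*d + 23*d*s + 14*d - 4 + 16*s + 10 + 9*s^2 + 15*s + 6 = -12*d^2 + 9*s^2 + s*(23*d + 31) + 12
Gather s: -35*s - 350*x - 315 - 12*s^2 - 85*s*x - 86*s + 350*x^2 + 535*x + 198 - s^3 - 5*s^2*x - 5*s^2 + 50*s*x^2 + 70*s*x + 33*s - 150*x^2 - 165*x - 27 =-s^3 + s^2*(-5*x - 17) + s*(50*x^2 - 15*x - 88) + 200*x^2 + 20*x - 144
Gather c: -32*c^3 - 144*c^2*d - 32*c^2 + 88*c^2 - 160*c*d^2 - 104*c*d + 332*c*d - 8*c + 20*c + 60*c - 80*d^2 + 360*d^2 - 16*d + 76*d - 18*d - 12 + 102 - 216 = -32*c^3 + c^2*(56 - 144*d) + c*(-160*d^2 + 228*d + 72) + 280*d^2 + 42*d - 126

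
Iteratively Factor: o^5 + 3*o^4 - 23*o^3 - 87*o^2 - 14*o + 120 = (o - 5)*(o^4 + 8*o^3 + 17*o^2 - 2*o - 24) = (o - 5)*(o + 3)*(o^3 + 5*o^2 + 2*o - 8) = (o - 5)*(o + 3)*(o + 4)*(o^2 + o - 2) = (o - 5)*(o + 2)*(o + 3)*(o + 4)*(o - 1)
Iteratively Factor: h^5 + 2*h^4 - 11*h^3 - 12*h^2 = (h)*(h^4 + 2*h^3 - 11*h^2 - 12*h) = h^2*(h^3 + 2*h^2 - 11*h - 12) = h^2*(h - 3)*(h^2 + 5*h + 4) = h^2*(h - 3)*(h + 4)*(h + 1)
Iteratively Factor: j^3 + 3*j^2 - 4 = (j + 2)*(j^2 + j - 2) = (j + 2)^2*(j - 1)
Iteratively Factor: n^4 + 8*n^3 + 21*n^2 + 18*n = (n)*(n^3 + 8*n^2 + 21*n + 18) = n*(n + 2)*(n^2 + 6*n + 9) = n*(n + 2)*(n + 3)*(n + 3)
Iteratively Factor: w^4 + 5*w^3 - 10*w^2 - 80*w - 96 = (w + 3)*(w^3 + 2*w^2 - 16*w - 32) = (w + 2)*(w + 3)*(w^2 - 16) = (w + 2)*(w + 3)*(w + 4)*(w - 4)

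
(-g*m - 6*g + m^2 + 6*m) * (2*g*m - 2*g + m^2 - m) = -2*g^2*m^2 - 10*g^2*m + 12*g^2 + g*m^3 + 5*g*m^2 - 6*g*m + m^4 + 5*m^3 - 6*m^2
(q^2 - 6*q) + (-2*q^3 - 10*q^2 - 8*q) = -2*q^3 - 9*q^2 - 14*q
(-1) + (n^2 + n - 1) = n^2 + n - 2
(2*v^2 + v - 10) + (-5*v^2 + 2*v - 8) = -3*v^2 + 3*v - 18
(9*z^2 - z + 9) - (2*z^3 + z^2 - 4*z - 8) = -2*z^3 + 8*z^2 + 3*z + 17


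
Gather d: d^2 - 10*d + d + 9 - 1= d^2 - 9*d + 8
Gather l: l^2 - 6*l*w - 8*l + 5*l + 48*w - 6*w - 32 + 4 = l^2 + l*(-6*w - 3) + 42*w - 28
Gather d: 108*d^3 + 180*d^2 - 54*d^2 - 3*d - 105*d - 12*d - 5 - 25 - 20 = 108*d^3 + 126*d^2 - 120*d - 50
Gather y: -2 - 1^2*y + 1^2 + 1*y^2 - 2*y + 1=y^2 - 3*y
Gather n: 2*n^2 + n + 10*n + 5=2*n^2 + 11*n + 5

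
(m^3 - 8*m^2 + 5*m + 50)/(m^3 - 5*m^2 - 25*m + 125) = (m + 2)/(m + 5)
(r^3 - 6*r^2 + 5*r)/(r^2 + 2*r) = (r^2 - 6*r + 5)/(r + 2)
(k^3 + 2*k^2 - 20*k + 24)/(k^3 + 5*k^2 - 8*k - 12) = (k - 2)/(k + 1)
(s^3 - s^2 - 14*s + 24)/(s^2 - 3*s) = s + 2 - 8/s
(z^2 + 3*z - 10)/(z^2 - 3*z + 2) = (z + 5)/(z - 1)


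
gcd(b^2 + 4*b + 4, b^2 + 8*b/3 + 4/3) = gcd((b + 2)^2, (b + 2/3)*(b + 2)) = b + 2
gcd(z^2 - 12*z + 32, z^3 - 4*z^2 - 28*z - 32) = z - 8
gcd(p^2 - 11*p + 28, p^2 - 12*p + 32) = p - 4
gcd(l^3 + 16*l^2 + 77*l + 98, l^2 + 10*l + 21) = l + 7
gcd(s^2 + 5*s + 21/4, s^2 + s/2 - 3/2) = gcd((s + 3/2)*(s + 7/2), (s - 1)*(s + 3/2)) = s + 3/2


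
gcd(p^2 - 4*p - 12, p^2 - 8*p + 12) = p - 6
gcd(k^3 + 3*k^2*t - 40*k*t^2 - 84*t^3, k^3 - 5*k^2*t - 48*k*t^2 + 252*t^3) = -k^2 - k*t + 42*t^2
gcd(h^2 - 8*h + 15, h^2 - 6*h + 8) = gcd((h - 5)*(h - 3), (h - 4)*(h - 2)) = 1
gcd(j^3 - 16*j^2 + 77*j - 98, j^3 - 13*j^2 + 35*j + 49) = j^2 - 14*j + 49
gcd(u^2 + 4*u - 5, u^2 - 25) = u + 5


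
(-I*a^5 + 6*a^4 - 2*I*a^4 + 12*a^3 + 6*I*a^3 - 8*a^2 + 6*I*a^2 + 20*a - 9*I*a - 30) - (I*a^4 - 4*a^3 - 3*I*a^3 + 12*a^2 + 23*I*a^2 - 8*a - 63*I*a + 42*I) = -I*a^5 + 6*a^4 - 3*I*a^4 + 16*a^3 + 9*I*a^3 - 20*a^2 - 17*I*a^2 + 28*a + 54*I*a - 30 - 42*I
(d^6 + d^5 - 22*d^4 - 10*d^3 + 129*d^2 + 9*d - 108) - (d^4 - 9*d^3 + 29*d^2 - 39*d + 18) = d^6 + d^5 - 23*d^4 - d^3 + 100*d^2 + 48*d - 126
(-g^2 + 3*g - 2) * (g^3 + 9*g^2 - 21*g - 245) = -g^5 - 6*g^4 + 46*g^3 + 164*g^2 - 693*g + 490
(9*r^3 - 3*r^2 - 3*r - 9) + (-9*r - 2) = 9*r^3 - 3*r^2 - 12*r - 11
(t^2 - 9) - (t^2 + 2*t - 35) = 26 - 2*t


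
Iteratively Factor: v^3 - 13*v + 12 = (v - 3)*(v^2 + 3*v - 4) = (v - 3)*(v + 4)*(v - 1)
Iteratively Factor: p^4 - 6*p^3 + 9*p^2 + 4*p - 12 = (p - 2)*(p^3 - 4*p^2 + p + 6) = (p - 2)*(p + 1)*(p^2 - 5*p + 6) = (p - 2)^2*(p + 1)*(p - 3)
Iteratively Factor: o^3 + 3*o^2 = (o)*(o^2 + 3*o) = o*(o + 3)*(o)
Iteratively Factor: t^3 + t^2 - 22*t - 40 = (t + 4)*(t^2 - 3*t - 10) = (t + 2)*(t + 4)*(t - 5)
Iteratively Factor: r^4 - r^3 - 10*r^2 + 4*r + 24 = (r + 2)*(r^3 - 3*r^2 - 4*r + 12) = (r - 2)*(r + 2)*(r^2 - r - 6) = (r - 3)*(r - 2)*(r + 2)*(r + 2)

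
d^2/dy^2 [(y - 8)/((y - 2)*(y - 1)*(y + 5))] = 6*(y^5 - 14*y^4 - 37*y^3 + 52*y^2 + 268*y - 354)/(y^9 + 6*y^8 - 27*y^7 - 118*y^6 + 471*y^5 + 354*y^4 - 3457*y^3 + 5670*y^2 - 3900*y + 1000)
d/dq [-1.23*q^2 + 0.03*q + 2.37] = 0.03 - 2.46*q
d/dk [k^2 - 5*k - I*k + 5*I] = 2*k - 5 - I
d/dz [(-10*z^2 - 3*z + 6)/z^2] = 3*(z - 4)/z^3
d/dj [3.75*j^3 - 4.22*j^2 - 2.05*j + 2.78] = 11.25*j^2 - 8.44*j - 2.05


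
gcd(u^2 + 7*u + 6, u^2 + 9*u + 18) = u + 6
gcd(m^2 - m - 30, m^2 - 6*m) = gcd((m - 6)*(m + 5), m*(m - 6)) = m - 6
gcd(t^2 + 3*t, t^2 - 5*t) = t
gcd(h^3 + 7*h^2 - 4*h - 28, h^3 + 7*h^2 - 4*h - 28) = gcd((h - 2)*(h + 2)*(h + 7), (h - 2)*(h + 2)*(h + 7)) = h^3 + 7*h^2 - 4*h - 28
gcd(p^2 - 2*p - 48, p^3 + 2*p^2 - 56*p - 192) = p^2 - 2*p - 48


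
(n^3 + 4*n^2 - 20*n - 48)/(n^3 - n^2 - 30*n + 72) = (n + 2)/(n - 3)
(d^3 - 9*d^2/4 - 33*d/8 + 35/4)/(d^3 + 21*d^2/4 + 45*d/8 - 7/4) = (8*d^2 - 34*d + 35)/(8*d^2 + 26*d - 7)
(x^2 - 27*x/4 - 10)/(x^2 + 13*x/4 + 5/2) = (x - 8)/(x + 2)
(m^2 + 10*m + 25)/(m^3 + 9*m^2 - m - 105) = (m + 5)/(m^2 + 4*m - 21)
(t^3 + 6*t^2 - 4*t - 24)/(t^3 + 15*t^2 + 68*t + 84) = (t - 2)/(t + 7)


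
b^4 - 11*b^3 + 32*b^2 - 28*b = b*(b - 7)*(b - 2)^2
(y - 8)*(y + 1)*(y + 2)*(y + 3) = y^4 - 2*y^3 - 37*y^2 - 82*y - 48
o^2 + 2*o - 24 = (o - 4)*(o + 6)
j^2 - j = j*(j - 1)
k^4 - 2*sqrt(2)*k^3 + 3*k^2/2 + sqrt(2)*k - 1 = (k - sqrt(2))^2*(k - sqrt(2)/2)*(k + sqrt(2)/2)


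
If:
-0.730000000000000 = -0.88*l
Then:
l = 0.83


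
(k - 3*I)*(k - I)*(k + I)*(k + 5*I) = k^4 + 2*I*k^3 + 16*k^2 + 2*I*k + 15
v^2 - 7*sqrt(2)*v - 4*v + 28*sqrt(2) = (v - 4)*(v - 7*sqrt(2))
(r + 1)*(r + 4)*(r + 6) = r^3 + 11*r^2 + 34*r + 24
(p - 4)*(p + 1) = p^2 - 3*p - 4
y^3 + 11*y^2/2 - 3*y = y*(y - 1/2)*(y + 6)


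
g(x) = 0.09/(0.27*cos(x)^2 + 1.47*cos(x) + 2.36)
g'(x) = 0.09*(0.54*sin(x)*cos(x) + 1.47*sin(x))/(0.27*cos(x)^2 + 1.47*cos(x) + 2.36)^2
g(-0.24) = 0.02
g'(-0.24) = -0.00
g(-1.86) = 0.05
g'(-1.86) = -0.03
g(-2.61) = 0.07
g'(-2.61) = -0.03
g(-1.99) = 0.05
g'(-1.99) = -0.03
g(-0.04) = 0.02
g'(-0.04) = -0.00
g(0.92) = 0.03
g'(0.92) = 0.01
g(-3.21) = 0.08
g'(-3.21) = 0.00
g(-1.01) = 0.03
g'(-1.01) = -0.01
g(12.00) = 0.02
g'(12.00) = -0.00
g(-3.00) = 0.08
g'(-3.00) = -0.00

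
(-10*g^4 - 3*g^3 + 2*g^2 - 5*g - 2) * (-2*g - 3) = 20*g^5 + 36*g^4 + 5*g^3 + 4*g^2 + 19*g + 6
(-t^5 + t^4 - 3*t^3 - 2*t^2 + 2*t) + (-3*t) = -t^5 + t^4 - 3*t^3 - 2*t^2 - t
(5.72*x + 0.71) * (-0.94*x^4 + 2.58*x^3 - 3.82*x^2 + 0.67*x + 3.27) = -5.3768*x^5 + 14.0902*x^4 - 20.0186*x^3 + 1.1202*x^2 + 19.1801*x + 2.3217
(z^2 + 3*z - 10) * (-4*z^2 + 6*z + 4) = -4*z^4 - 6*z^3 + 62*z^2 - 48*z - 40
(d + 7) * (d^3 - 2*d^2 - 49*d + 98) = d^4 + 5*d^3 - 63*d^2 - 245*d + 686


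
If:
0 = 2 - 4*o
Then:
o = 1/2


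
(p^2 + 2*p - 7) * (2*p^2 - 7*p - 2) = 2*p^4 - 3*p^3 - 30*p^2 + 45*p + 14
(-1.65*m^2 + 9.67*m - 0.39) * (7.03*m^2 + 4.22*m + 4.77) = -11.5995*m^4 + 61.0171*m^3 + 30.1952*m^2 + 44.4801*m - 1.8603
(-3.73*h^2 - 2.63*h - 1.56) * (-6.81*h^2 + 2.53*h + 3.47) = 25.4013*h^4 + 8.4734*h^3 - 8.9734*h^2 - 13.0729*h - 5.4132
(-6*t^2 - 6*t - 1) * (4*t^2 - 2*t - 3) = -24*t^4 - 12*t^3 + 26*t^2 + 20*t + 3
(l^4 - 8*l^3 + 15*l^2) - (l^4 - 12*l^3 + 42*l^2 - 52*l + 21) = 4*l^3 - 27*l^2 + 52*l - 21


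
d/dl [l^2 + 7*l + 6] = 2*l + 7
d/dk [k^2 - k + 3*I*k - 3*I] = 2*k - 1 + 3*I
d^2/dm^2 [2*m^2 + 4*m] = 4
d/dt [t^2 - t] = 2*t - 1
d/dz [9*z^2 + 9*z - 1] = 18*z + 9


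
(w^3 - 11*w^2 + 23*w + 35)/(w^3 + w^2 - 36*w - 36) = (w^2 - 12*w + 35)/(w^2 - 36)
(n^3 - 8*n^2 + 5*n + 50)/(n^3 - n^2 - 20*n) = (n^2 - 3*n - 10)/(n*(n + 4))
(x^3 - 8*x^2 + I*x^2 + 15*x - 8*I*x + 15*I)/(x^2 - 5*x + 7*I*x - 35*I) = (x^2 + x*(-3 + I) - 3*I)/(x + 7*I)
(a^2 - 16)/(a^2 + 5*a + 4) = (a - 4)/(a + 1)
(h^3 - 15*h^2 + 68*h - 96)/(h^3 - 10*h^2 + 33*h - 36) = (h - 8)/(h - 3)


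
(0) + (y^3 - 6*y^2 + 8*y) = y^3 - 6*y^2 + 8*y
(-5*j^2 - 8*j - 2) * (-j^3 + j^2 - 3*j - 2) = 5*j^5 + 3*j^4 + 9*j^3 + 32*j^2 + 22*j + 4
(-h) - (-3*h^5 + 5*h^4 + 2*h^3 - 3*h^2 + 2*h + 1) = 3*h^5 - 5*h^4 - 2*h^3 + 3*h^2 - 3*h - 1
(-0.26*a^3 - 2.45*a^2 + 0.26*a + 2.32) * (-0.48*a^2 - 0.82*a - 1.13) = 0.1248*a^5 + 1.3892*a^4 + 2.178*a^3 + 1.4417*a^2 - 2.1962*a - 2.6216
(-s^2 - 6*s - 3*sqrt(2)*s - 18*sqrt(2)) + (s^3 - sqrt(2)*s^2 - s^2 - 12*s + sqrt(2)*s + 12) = s^3 - 2*s^2 - sqrt(2)*s^2 - 18*s - 2*sqrt(2)*s - 18*sqrt(2) + 12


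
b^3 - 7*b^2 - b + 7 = (b - 7)*(b - 1)*(b + 1)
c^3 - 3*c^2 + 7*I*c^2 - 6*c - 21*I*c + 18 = (c - 3)*(c + I)*(c + 6*I)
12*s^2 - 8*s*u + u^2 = (-6*s + u)*(-2*s + u)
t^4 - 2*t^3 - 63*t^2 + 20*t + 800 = (t - 8)*(t - 4)*(t + 5)^2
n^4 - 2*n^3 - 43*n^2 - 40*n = n*(n - 8)*(n + 1)*(n + 5)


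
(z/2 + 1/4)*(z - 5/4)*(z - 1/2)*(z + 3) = z^4/2 + 7*z^3/8 - 2*z^2 - 7*z/32 + 15/32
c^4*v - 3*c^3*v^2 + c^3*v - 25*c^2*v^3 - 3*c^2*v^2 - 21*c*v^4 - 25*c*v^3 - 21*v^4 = (c - 7*v)*(c + v)*(c + 3*v)*(c*v + v)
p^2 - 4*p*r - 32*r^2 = (p - 8*r)*(p + 4*r)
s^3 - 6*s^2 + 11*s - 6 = (s - 3)*(s - 2)*(s - 1)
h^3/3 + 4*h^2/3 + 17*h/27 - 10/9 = (h/3 + 1)*(h - 2/3)*(h + 5/3)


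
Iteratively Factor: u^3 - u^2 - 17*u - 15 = (u - 5)*(u^2 + 4*u + 3) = (u - 5)*(u + 3)*(u + 1)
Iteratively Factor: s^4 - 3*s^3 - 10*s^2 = (s - 5)*(s^3 + 2*s^2) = (s - 5)*(s + 2)*(s^2) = s*(s - 5)*(s + 2)*(s)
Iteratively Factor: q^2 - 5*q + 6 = (q - 3)*(q - 2)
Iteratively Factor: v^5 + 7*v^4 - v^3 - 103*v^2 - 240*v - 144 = (v + 1)*(v^4 + 6*v^3 - 7*v^2 - 96*v - 144) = (v - 4)*(v + 1)*(v^3 + 10*v^2 + 33*v + 36) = (v - 4)*(v + 1)*(v + 3)*(v^2 + 7*v + 12) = (v - 4)*(v + 1)*(v + 3)^2*(v + 4)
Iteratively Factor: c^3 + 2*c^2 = (c)*(c^2 + 2*c) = c^2*(c + 2)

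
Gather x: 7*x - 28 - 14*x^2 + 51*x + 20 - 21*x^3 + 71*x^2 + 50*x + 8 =-21*x^3 + 57*x^2 + 108*x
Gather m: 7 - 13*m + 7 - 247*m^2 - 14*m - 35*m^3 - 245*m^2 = -35*m^3 - 492*m^2 - 27*m + 14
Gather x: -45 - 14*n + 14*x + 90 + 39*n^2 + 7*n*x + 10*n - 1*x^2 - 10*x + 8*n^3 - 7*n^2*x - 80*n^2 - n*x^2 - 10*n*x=8*n^3 - 41*n^2 - 4*n + x^2*(-n - 1) + x*(-7*n^2 - 3*n + 4) + 45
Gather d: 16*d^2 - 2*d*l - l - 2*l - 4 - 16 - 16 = 16*d^2 - 2*d*l - 3*l - 36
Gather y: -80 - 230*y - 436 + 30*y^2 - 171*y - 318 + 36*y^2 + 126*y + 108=66*y^2 - 275*y - 726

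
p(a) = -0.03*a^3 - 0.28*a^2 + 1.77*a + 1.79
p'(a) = -0.09*a^2 - 0.56*a + 1.77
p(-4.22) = -8.41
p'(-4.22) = 2.53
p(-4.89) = -10.05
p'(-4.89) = 2.36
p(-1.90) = -2.38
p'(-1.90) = 2.51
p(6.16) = -4.94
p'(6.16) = -5.09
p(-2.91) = -4.99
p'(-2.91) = 2.64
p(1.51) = 3.72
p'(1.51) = 0.72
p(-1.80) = -2.13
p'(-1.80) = 2.49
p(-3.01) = -5.26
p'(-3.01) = 2.64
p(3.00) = 3.77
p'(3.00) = -0.72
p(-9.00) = -14.95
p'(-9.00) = -0.48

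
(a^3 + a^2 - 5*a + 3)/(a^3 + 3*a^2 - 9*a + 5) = (a + 3)/(a + 5)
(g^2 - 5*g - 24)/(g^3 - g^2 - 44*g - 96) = 1/(g + 4)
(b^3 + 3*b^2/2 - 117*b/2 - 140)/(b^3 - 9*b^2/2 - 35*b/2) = (b^2 - b - 56)/(b*(b - 7))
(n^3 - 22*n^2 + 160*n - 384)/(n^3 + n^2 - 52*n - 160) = (n^2 - 14*n + 48)/(n^2 + 9*n + 20)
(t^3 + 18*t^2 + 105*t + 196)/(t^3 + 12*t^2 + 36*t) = (t^3 + 18*t^2 + 105*t + 196)/(t*(t^2 + 12*t + 36))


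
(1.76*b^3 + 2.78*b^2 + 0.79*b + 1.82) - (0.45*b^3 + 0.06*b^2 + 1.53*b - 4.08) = 1.31*b^3 + 2.72*b^2 - 0.74*b + 5.9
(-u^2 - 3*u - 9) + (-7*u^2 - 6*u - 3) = -8*u^2 - 9*u - 12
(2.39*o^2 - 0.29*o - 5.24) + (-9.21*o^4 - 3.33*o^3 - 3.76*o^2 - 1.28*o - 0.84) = -9.21*o^4 - 3.33*o^3 - 1.37*o^2 - 1.57*o - 6.08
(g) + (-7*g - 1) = -6*g - 1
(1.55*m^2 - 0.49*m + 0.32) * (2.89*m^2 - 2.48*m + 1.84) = 4.4795*m^4 - 5.2601*m^3 + 4.992*m^2 - 1.6952*m + 0.5888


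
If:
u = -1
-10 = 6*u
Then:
No Solution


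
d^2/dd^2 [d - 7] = 0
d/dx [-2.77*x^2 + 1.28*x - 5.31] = 1.28 - 5.54*x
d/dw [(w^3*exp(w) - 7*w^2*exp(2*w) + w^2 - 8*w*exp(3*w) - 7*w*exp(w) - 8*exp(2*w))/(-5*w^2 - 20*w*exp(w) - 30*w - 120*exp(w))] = ((w^2 + 4*w*exp(w) + 6*w + 24*exp(w))*(-w^3*exp(w) + 14*w^2*exp(2*w) - 3*w^2*exp(w) + 24*w*exp(3*w) + 14*w*exp(2*w) + 7*w*exp(w) - 2*w + 8*exp(3*w) + 16*exp(2*w) + 7*exp(w)) - 2*(2*w*exp(w) + w + 14*exp(w) + 3)*(-w^3*exp(w) + 7*w^2*exp(2*w) - w^2 + 8*w*exp(3*w) + 7*w*exp(w) + 8*exp(2*w)))/(5*(w^2 + 4*w*exp(w) + 6*w + 24*exp(w))^2)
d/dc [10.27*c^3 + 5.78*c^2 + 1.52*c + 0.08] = 30.81*c^2 + 11.56*c + 1.52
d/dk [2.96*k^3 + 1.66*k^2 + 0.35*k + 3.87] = 8.88*k^2 + 3.32*k + 0.35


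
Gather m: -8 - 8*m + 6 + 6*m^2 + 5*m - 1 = 6*m^2 - 3*m - 3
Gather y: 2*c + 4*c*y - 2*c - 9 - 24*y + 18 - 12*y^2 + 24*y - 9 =4*c*y - 12*y^2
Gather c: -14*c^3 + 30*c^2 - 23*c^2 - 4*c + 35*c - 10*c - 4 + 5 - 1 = -14*c^3 + 7*c^2 + 21*c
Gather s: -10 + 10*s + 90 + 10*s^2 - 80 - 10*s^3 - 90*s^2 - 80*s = -10*s^3 - 80*s^2 - 70*s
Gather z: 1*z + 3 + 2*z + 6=3*z + 9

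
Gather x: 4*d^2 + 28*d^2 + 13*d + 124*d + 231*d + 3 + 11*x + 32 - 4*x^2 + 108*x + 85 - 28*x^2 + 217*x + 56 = 32*d^2 + 368*d - 32*x^2 + 336*x + 176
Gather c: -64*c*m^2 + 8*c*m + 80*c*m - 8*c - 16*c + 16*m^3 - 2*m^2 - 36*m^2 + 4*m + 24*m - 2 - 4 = c*(-64*m^2 + 88*m - 24) + 16*m^3 - 38*m^2 + 28*m - 6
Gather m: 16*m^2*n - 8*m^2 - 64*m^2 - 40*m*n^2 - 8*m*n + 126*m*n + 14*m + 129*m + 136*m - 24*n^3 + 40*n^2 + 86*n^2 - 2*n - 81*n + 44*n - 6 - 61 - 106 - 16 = m^2*(16*n - 72) + m*(-40*n^2 + 118*n + 279) - 24*n^3 + 126*n^2 - 39*n - 189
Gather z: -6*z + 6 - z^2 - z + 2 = -z^2 - 7*z + 8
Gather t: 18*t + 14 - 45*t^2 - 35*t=-45*t^2 - 17*t + 14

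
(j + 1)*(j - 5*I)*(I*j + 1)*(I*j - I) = -j^4 + 6*I*j^3 + 6*j^2 - 6*I*j - 5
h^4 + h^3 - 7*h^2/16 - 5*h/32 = h*(h - 1/2)*(h + 1/4)*(h + 5/4)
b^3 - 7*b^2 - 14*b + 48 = (b - 8)*(b - 2)*(b + 3)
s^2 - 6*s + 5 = (s - 5)*(s - 1)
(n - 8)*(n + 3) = n^2 - 5*n - 24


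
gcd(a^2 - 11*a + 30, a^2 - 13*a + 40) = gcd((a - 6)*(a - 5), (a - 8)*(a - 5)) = a - 5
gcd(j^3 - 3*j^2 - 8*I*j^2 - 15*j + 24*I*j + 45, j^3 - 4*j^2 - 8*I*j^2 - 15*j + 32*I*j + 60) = j^2 - 8*I*j - 15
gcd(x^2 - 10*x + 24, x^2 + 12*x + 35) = 1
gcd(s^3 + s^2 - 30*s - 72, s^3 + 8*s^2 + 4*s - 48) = s + 4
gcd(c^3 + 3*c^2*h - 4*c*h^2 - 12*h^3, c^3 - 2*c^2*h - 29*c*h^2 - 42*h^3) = c^2 + 5*c*h + 6*h^2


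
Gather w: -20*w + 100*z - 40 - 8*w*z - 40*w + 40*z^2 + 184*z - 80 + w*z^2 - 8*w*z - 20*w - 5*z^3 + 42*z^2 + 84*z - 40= w*(z^2 - 16*z - 80) - 5*z^3 + 82*z^2 + 368*z - 160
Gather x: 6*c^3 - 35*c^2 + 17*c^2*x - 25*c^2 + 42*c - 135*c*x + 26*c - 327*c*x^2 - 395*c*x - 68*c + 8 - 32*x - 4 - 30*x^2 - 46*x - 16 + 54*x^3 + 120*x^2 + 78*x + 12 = 6*c^3 - 60*c^2 + 54*x^3 + x^2*(90 - 327*c) + x*(17*c^2 - 530*c)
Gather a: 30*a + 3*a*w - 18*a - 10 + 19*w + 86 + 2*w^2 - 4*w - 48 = a*(3*w + 12) + 2*w^2 + 15*w + 28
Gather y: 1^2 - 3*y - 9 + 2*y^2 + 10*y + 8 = 2*y^2 + 7*y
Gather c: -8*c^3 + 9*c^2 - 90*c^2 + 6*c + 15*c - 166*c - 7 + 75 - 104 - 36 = -8*c^3 - 81*c^2 - 145*c - 72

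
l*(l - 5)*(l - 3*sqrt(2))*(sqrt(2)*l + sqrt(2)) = sqrt(2)*l^4 - 6*l^3 - 4*sqrt(2)*l^3 - 5*sqrt(2)*l^2 + 24*l^2 + 30*l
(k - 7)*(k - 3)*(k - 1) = k^3 - 11*k^2 + 31*k - 21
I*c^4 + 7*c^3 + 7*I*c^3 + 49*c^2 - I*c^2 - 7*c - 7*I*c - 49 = (c - 1)*(c + 7)*(c - 7*I)*(I*c + I)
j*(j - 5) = j^2 - 5*j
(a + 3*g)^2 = a^2 + 6*a*g + 9*g^2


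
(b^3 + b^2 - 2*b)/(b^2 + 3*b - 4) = b*(b + 2)/(b + 4)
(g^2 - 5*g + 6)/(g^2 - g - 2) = (g - 3)/(g + 1)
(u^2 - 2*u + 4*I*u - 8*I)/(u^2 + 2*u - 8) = (u + 4*I)/(u + 4)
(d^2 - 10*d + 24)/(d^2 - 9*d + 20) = (d - 6)/(d - 5)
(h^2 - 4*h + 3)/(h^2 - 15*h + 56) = (h^2 - 4*h + 3)/(h^2 - 15*h + 56)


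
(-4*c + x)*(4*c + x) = -16*c^2 + x^2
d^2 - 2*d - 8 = (d - 4)*(d + 2)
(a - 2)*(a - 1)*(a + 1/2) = a^3 - 5*a^2/2 + a/2 + 1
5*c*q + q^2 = q*(5*c + q)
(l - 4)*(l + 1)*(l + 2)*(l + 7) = l^4 + 6*l^3 - 17*l^2 - 78*l - 56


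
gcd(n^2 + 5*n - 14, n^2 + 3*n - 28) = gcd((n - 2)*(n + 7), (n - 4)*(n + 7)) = n + 7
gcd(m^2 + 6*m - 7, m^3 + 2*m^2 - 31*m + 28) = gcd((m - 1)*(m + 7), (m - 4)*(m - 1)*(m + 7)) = m^2 + 6*m - 7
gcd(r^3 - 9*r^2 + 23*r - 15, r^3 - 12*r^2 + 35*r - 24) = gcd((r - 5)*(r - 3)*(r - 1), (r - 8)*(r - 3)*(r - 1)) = r^2 - 4*r + 3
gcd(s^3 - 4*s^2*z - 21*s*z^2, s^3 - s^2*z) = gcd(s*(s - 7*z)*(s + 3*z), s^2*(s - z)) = s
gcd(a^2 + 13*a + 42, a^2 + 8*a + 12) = a + 6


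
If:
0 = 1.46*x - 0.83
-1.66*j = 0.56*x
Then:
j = -0.19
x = 0.57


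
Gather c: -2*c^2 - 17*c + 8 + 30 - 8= -2*c^2 - 17*c + 30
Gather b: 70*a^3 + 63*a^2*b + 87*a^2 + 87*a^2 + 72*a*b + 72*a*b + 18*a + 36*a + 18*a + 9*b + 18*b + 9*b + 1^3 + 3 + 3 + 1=70*a^3 + 174*a^2 + 72*a + b*(63*a^2 + 144*a + 36) + 8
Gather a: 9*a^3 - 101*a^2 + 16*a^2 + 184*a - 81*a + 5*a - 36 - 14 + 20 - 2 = 9*a^3 - 85*a^2 + 108*a - 32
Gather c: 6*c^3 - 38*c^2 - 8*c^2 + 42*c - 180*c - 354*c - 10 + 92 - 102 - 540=6*c^3 - 46*c^2 - 492*c - 560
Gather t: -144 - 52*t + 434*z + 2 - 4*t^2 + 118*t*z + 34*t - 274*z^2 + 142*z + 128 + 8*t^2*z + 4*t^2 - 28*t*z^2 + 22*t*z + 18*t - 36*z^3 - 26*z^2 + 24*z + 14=8*t^2*z + t*(-28*z^2 + 140*z) - 36*z^3 - 300*z^2 + 600*z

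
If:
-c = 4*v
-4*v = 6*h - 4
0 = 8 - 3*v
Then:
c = -32/3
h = -10/9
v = 8/3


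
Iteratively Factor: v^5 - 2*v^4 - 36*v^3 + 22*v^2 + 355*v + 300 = (v + 1)*(v^4 - 3*v^3 - 33*v^2 + 55*v + 300) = (v + 1)*(v + 3)*(v^3 - 6*v^2 - 15*v + 100) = (v - 5)*(v + 1)*(v + 3)*(v^2 - v - 20) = (v - 5)*(v + 1)*(v + 3)*(v + 4)*(v - 5)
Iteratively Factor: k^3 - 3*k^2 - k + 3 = (k - 1)*(k^2 - 2*k - 3) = (k - 3)*(k - 1)*(k + 1)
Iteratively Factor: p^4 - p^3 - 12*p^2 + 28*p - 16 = (p - 2)*(p^3 + p^2 - 10*p + 8) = (p - 2)*(p + 4)*(p^2 - 3*p + 2) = (p - 2)^2*(p + 4)*(p - 1)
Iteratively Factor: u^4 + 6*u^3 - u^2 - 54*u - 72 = (u - 3)*(u^3 + 9*u^2 + 26*u + 24) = (u - 3)*(u + 2)*(u^2 + 7*u + 12) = (u - 3)*(u + 2)*(u + 4)*(u + 3)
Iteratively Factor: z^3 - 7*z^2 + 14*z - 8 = (z - 4)*(z^2 - 3*z + 2) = (z - 4)*(z - 2)*(z - 1)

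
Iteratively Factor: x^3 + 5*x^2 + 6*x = (x + 2)*(x^2 + 3*x) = x*(x + 2)*(x + 3)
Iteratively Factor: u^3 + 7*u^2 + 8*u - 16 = (u - 1)*(u^2 + 8*u + 16) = (u - 1)*(u + 4)*(u + 4)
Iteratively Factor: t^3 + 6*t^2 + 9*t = (t + 3)*(t^2 + 3*t) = t*(t + 3)*(t + 3)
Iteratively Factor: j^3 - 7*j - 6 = (j - 3)*(j^2 + 3*j + 2) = (j - 3)*(j + 2)*(j + 1)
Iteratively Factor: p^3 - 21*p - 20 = (p + 1)*(p^2 - p - 20) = (p + 1)*(p + 4)*(p - 5)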